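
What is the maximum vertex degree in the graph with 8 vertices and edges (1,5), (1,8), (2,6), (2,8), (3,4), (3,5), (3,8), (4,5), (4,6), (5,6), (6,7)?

Step 1: Count edges incident to each vertex:
  deg(1) = 2 (neighbors: 5, 8)
  deg(2) = 2 (neighbors: 6, 8)
  deg(3) = 3 (neighbors: 4, 5, 8)
  deg(4) = 3 (neighbors: 3, 5, 6)
  deg(5) = 4 (neighbors: 1, 3, 4, 6)
  deg(6) = 4 (neighbors: 2, 4, 5, 7)
  deg(7) = 1 (neighbors: 6)
  deg(8) = 3 (neighbors: 1, 2, 3)

Step 2: Find maximum:
  max(2, 2, 3, 3, 4, 4, 1, 3) = 4 (vertex 5)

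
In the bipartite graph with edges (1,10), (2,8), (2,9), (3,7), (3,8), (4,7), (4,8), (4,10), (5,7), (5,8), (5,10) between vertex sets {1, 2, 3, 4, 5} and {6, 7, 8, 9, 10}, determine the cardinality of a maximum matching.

Step 1: List the neighbors of each left vertex:
  1: 10
  2: 8, 9
  3: 7, 8
  4: 7, 8, 10
  5: 7, 8, 10

Step 2: Greedily match left vertices, then look for augmenting paths:
  Match 1 -- 10
  Match 2 -- 9
  Match 3 -- 7
  Match 4 -- 8
  No augmenting path remains.

Step 3: Verify this is maximum:
  Matching has size 4. The vertex set {2, 7, 8, 10} covers every edge and has size 4; any matching has at most one edge per cover vertex, so 4 is maximum (König's theorem).

Maximum matching: {(1,10), (2,9), (3,7), (4,8)}
Size: 4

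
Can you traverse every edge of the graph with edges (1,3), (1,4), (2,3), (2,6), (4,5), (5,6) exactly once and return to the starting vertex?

Step 1: Find the degree of each vertex:
  deg(1) = 2
  deg(2) = 2
  deg(3) = 2
  deg(4) = 2
  deg(5) = 2
  deg(6) = 2

Step 2: Count vertices with odd degree:
  All vertices have even degree (0 odd-degree vertices)

Step 3: Apply Euler's theorem:
  - Eulerian circuit exists iff graph is connected and all vertices have even degree
  - Eulerian path exists iff graph is connected and has 0 or 2 odd-degree vertices

Graph is connected with 0 odd-degree vertices.
Both Eulerian circuit and Eulerian path exist.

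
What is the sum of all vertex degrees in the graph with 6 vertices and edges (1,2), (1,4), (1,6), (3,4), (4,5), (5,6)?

Step 1: Count edges incident to each vertex:
  deg(1) = 3 (neighbors: 2, 4, 6)
  deg(2) = 1 (neighbors: 1)
  deg(3) = 1 (neighbors: 4)
  deg(4) = 3 (neighbors: 1, 3, 5)
  deg(5) = 2 (neighbors: 4, 6)
  deg(6) = 2 (neighbors: 1, 5)

Step 2: Sum all degrees:
  3 + 1 + 1 + 3 + 2 + 2 = 12

Verification: sum of degrees = 2 * |E| = 2 * 6 = 12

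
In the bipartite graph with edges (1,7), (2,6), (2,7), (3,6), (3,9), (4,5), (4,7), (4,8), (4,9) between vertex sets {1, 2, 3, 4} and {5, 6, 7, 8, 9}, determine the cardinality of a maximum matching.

Step 1: List the neighbors of each left vertex:
  1: 7
  2: 6, 7
  3: 6, 9
  4: 5, 7, 8, 9

Step 2: Greedily match left vertices, then look for augmenting paths:
  Match 1 -- 7
  Match 2 -- 6
  Match 3 -- 9
  Match 4 -- 5
  No augmenting path remains.

Step 3: Verify this is maximum:
  Matching size 4 = min(|L|, |R|) = min(4, 5), which is an upper bound, so this matching is maximum.

Maximum matching: {(1,7), (2,6), (3,9), (4,5)}
Size: 4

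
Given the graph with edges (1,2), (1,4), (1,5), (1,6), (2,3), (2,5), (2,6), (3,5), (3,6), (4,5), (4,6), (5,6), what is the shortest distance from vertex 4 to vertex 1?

Step 1: Build adjacency list:
  1: 2, 4, 5, 6
  2: 1, 3, 5, 6
  3: 2, 5, 6
  4: 1, 5, 6
  5: 1, 2, 3, 4, 6
  6: 1, 2, 3, 4, 5

Step 2: BFS from vertex 4 to find shortest path to 1:
  vertex 1 reached at distance 1

Step 3: Shortest path: 4 -> 1
Path length: 1 edge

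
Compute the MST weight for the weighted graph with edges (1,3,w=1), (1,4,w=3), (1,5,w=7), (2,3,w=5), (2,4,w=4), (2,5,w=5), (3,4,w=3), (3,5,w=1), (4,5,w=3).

Apply Kruskal's algorithm (sort edges by weight, add if no cycle):

Sorted edges by weight:
  (1,3) w=1
  (3,5) w=1
  (1,4) w=3
  (3,4) w=3
  (4,5) w=3
  (2,4) w=4
  (2,5) w=5
  (2,3) w=5
  (1,5) w=7

Add edge (1,3) w=1 -- no cycle. Running total: 1
Add edge (3,5) w=1 -- no cycle. Running total: 2
Add edge (1,4) w=3 -- no cycle. Running total: 5
Skip edge (3,4) w=3 -- would create cycle
Skip edge (4,5) w=3 -- would create cycle
Add edge (2,4) w=4 -- no cycle. Running total: 9

MST edges: (1,3,w=1), (3,5,w=1), (1,4,w=3), (2,4,w=4)
Total MST weight: 1 + 1 + 3 + 4 = 9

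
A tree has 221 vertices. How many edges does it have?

A tree on n vertices always has exactly n - 1 edges.
For n = 221: edges = 221 - 1 = 220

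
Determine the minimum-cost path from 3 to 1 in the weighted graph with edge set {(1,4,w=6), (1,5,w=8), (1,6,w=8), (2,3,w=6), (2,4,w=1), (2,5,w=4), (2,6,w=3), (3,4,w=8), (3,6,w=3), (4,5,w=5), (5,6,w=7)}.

Step 1: Build adjacency list with weights:
  1: 4(w=6), 5(w=8), 6(w=8)
  2: 3(w=6), 4(w=1), 5(w=4), 6(w=3)
  3: 2(w=6), 4(w=8), 6(w=3)
  4: 1(w=6), 2(w=1), 3(w=8), 5(w=5)
  5: 1(w=8), 2(w=4), 4(w=5), 6(w=7)
  6: 1(w=8), 2(w=3), 3(w=3), 5(w=7)

Step 2: Apply Dijkstra's algorithm from vertex 3:
  Visit vertex 3 (distance=0)
    Update dist[2] = 6
    Update dist[4] = 8
    Update dist[6] = 3
  Visit vertex 6 (distance=3)
    Update dist[1] = 11
    Update dist[5] = 10
  Visit vertex 2 (distance=6)
    Update dist[4] = 7
  Visit vertex 4 (distance=7)
  Visit vertex 5 (distance=10)
  Visit vertex 1 (distance=11)

Step 3: Shortest path: 3 -> 6 -> 1
Total weight: 3 + 8 = 11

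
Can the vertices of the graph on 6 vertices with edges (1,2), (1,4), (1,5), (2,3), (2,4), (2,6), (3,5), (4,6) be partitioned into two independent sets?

Step 1: Attempt 2-coloring using BFS:
  Start at vertex 1, assign color 0
  Color vertex 2 with color 1 (neighbor of 1)
  Color vertex 4 with color 1 (neighbor of 1)
  Color vertex 5 with color 1 (neighbor of 1)
  Color vertex 3 with color 0 (neighbor of 2)

Step 2: Conflict found! Vertices 2 and 4 are adjacent but have the same color.
This means the graph contains an odd cycle.

The graph is NOT bipartite.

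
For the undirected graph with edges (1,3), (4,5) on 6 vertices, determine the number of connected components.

Step 1: Build adjacency list from edges:
  1: 3
  2: (none)
  3: 1
  4: 5
  5: 4
  6: (none)

Step 2: Run BFS/DFS from vertex 1:
  Visited: {1, 3}
  Reached 2 of 6 vertices

Step 3: Only 2 of 6 vertices reached. Graph is disconnected.
Connected components: {1, 3}, {2}, {4, 5}, {6}
Number of connected components: 4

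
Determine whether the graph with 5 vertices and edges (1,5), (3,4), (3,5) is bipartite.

Step 1: Attempt 2-coloring using BFS:
  Start at vertex 1, assign color 0
  Color vertex 5 with color 1 (neighbor of 1)
  Color vertex 3 with color 0 (neighbor of 5)
  Color vertex 4 with color 1 (neighbor of 3)
  Start new component at vertex 2, assign color 0

Step 2: 2-coloring succeeded. No conflicts found.
  Set A (color 0): {1, 2, 3}
  Set B (color 1): {4, 5}

The graph is bipartite with partition {1, 2, 3}, {4, 5}.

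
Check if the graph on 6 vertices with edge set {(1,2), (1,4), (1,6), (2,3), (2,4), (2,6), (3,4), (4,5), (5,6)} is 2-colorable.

Step 1: Attempt 2-coloring using BFS:
  Start at vertex 1, assign color 0
  Color vertex 2 with color 1 (neighbor of 1)
  Color vertex 4 with color 1 (neighbor of 1)
  Color vertex 6 with color 1 (neighbor of 1)
  Color vertex 3 with color 0 (neighbor of 2)

Step 2: Conflict found! Vertices 2 and 4 are adjacent but have the same color.
This means the graph contains an odd cycle.

The graph is NOT bipartite.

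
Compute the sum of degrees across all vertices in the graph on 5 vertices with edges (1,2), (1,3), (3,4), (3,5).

Step 1: Count edges incident to each vertex:
  deg(1) = 2 (neighbors: 2, 3)
  deg(2) = 1 (neighbors: 1)
  deg(3) = 3 (neighbors: 1, 4, 5)
  deg(4) = 1 (neighbors: 3)
  deg(5) = 1 (neighbors: 3)

Step 2: Sum all degrees:
  2 + 1 + 3 + 1 + 1 = 8

Verification: sum of degrees = 2 * |E| = 2 * 4 = 8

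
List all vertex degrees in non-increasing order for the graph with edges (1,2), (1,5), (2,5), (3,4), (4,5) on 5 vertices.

Step 1: Count edges incident to each vertex:
  deg(1) = 2 (neighbors: 2, 5)
  deg(2) = 2 (neighbors: 1, 5)
  deg(3) = 1 (neighbors: 4)
  deg(4) = 2 (neighbors: 3, 5)
  deg(5) = 3 (neighbors: 1, 2, 4)

Step 2: Sort degrees in non-increasing order:
  Degrees: [2, 2, 1, 2, 3] -> sorted: [3, 2, 2, 2, 1]

Degree sequence: [3, 2, 2, 2, 1]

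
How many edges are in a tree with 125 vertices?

A tree on n vertices always has exactly n - 1 edges.
For n = 125: edges = 125 - 1 = 124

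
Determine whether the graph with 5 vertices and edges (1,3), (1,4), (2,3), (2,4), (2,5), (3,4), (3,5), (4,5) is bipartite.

Step 1: Attempt 2-coloring using BFS:
  Start at vertex 1, assign color 0
  Color vertex 3 with color 1 (neighbor of 1)
  Color vertex 4 with color 1 (neighbor of 1)
  Color vertex 2 with color 0 (neighbor of 3)

Step 2: Conflict found! Vertices 3 and 4 are adjacent but have the same color.
This means the graph contains an odd cycle.

The graph is NOT bipartite.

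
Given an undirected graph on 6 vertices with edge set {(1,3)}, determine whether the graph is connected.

Step 1: Build adjacency list from edges:
  1: 3
  2: (none)
  3: 1
  4: (none)
  5: (none)
  6: (none)

Step 2: Run BFS/DFS from vertex 1:
  Visited: {1, 3}
  Reached 2 of 6 vertices

Step 3: Only 2 of 6 vertices reached. Graph is disconnected.
Connected components: {1, 3}, {2}, {4}, {5}, {6}
Answer: No, the graph is not connected (5 components).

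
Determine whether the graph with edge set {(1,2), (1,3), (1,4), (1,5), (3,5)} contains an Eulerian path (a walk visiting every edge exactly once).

Step 1: Find the degree of each vertex:
  deg(1) = 4
  deg(2) = 1
  deg(3) = 2
  deg(4) = 1
  deg(5) = 2

Step 2: Count vertices with odd degree:
  Odd-degree vertices: 2, 4 (2 total)

Step 3: Apply Euler's theorem:
  - Eulerian circuit exists iff graph is connected and all vertices have even degree
  - Eulerian path exists iff graph is connected and has 0 or 2 odd-degree vertices

Graph is connected with exactly 2 odd-degree vertices (2, 4).
Eulerian path exists (starting and ending at the odd-degree vertices), but no Eulerian circuit.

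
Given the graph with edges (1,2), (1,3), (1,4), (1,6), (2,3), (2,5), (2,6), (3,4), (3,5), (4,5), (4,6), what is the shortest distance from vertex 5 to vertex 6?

Step 1: Build adjacency list:
  1: 2, 3, 4, 6
  2: 1, 3, 5, 6
  3: 1, 2, 4, 5
  4: 1, 3, 5, 6
  5: 2, 3, 4
  6: 1, 2, 4

Step 2: BFS from vertex 5 to find shortest path to 6:
  vertex 2 reached at distance 1
  vertex 3 reached at distance 1
  vertex 4 reached at distance 1
  vertex 1 reached at distance 2
  vertex 6 reached at distance 2

Step 3: Shortest path: 5 -> 4 -> 6
Path length: 2 edges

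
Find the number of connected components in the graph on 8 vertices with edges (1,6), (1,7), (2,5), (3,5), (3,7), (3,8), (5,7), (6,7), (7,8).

Step 1: Build adjacency list from edges:
  1: 6, 7
  2: 5
  3: 5, 7, 8
  4: (none)
  5: 2, 3, 7
  6: 1, 7
  7: 1, 3, 5, 6, 8
  8: 3, 7

Step 2: Run BFS/DFS from vertex 1:
  Visited: {1, 6, 7, 3, 5, 8, 2}
  Reached 7 of 8 vertices

Step 3: Only 7 of 8 vertices reached. Graph is disconnected.
Connected components: {1, 2, 3, 5, 6, 7, 8}, {4}
Number of connected components: 2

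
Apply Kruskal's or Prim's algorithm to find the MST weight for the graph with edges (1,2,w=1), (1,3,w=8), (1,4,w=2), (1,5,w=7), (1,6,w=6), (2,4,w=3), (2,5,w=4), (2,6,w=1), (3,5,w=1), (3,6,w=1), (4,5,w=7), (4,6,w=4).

Apply Kruskal's algorithm (sort edges by weight, add if no cycle):

Sorted edges by weight:
  (1,2) w=1
  (2,6) w=1
  (3,5) w=1
  (3,6) w=1
  (1,4) w=2
  (2,4) w=3
  (2,5) w=4
  (4,6) w=4
  (1,6) w=6
  (1,5) w=7
  (4,5) w=7
  (1,3) w=8

Add edge (1,2) w=1 -- no cycle. Running total: 1
Add edge (2,6) w=1 -- no cycle. Running total: 2
Add edge (3,5) w=1 -- no cycle. Running total: 3
Add edge (3,6) w=1 -- no cycle. Running total: 4
Add edge (1,4) w=2 -- no cycle. Running total: 6

MST edges: (1,2,w=1), (2,6,w=1), (3,5,w=1), (3,6,w=1), (1,4,w=2)
Total MST weight: 1 + 1 + 1 + 1 + 2 = 6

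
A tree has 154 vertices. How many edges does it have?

A tree on n vertices always has exactly n - 1 edges.
For n = 154: edges = 154 - 1 = 153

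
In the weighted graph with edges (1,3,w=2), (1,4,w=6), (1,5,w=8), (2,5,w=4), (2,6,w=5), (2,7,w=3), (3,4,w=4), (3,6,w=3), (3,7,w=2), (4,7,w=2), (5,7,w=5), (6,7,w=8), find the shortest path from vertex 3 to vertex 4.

Step 1: Build adjacency list with weights:
  1: 3(w=2), 4(w=6), 5(w=8)
  2: 5(w=4), 6(w=5), 7(w=3)
  3: 1(w=2), 4(w=4), 6(w=3), 7(w=2)
  4: 1(w=6), 3(w=4), 7(w=2)
  5: 1(w=8), 2(w=4), 7(w=5)
  6: 2(w=5), 3(w=3), 7(w=8)
  7: 2(w=3), 3(w=2), 4(w=2), 5(w=5), 6(w=8)

Step 2: Apply Dijkstra's algorithm from vertex 3:
  Visit vertex 3 (distance=0)
    Update dist[1] = 2
    Update dist[4] = 4
    Update dist[6] = 3
    Update dist[7] = 2
  Visit vertex 1 (distance=2)
    Update dist[5] = 10
  Visit vertex 7 (distance=2)
    Update dist[2] = 5
    Update dist[5] = 7
  Visit vertex 6 (distance=3)
  Visit vertex 4 (distance=4)

Step 3: Shortest path: 3 -> 4
Total weight: 4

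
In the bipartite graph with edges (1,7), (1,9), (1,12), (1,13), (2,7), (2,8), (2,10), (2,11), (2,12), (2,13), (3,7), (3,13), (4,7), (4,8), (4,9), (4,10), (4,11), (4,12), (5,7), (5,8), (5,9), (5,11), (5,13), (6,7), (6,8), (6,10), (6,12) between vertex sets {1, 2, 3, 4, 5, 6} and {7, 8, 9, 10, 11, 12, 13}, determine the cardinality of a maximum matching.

Step 1: List the neighbors of each left vertex:
  1: 7, 9, 12, 13
  2: 7, 8, 10, 11, 12, 13
  3: 7, 13
  4: 7, 8, 9, 10, 11, 12
  5: 7, 8, 9, 11, 13
  6: 7, 8, 10, 12

Step 2: Greedily match left vertices, then look for augmenting paths:
  Match 1 -- 7
  Match 2 -- 8
  Match 3 -- 13
  Match 4 -- 9
  Match 5 -- 11
  Match 6 -- 10
  No augmenting path remains.

Step 3: Verify this is maximum:
  Matching size 6 = min(|L|, |R|) = min(6, 7), which is an upper bound, so this matching is maximum.

Maximum matching: {(1,7), (2,8), (3,13), (4,9), (5,11), (6,10)}
Size: 6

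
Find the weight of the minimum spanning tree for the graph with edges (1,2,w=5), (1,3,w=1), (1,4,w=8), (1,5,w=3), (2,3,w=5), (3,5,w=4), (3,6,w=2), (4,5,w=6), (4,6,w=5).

Apply Kruskal's algorithm (sort edges by weight, add if no cycle):

Sorted edges by weight:
  (1,3) w=1
  (3,6) w=2
  (1,5) w=3
  (3,5) w=4
  (1,2) w=5
  (2,3) w=5
  (4,6) w=5
  (4,5) w=6
  (1,4) w=8

Add edge (1,3) w=1 -- no cycle. Running total: 1
Add edge (3,6) w=2 -- no cycle. Running total: 3
Add edge (1,5) w=3 -- no cycle. Running total: 6
Skip edge (3,5) w=4 -- would create cycle
Add edge (1,2) w=5 -- no cycle. Running total: 11
Skip edge (2,3) w=5 -- would create cycle
Add edge (4,6) w=5 -- no cycle. Running total: 16

MST edges: (1,3,w=1), (3,6,w=2), (1,5,w=3), (1,2,w=5), (4,6,w=5)
Total MST weight: 1 + 2 + 3 + 5 + 5 = 16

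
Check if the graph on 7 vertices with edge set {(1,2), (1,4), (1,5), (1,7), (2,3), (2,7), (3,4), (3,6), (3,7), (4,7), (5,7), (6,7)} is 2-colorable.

Step 1: Attempt 2-coloring using BFS:
  Start at vertex 1, assign color 0
  Color vertex 2 with color 1 (neighbor of 1)
  Color vertex 4 with color 1 (neighbor of 1)
  Color vertex 5 with color 1 (neighbor of 1)
  Color vertex 7 with color 1 (neighbor of 1)
  Color vertex 3 with color 0 (neighbor of 2)

Step 2: Conflict found! Vertices 2 and 7 are adjacent but have the same color.
This means the graph contains an odd cycle.

The graph is NOT bipartite.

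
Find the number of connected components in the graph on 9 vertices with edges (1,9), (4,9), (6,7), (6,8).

Step 1: Build adjacency list from edges:
  1: 9
  2: (none)
  3: (none)
  4: 9
  5: (none)
  6: 7, 8
  7: 6
  8: 6
  9: 1, 4

Step 2: Run BFS/DFS from vertex 1:
  Visited: {1, 9, 4}
  Reached 3 of 9 vertices

Step 3: Only 3 of 9 vertices reached. Graph is disconnected.
Connected components: {1, 4, 9}, {2}, {3}, {5}, {6, 7, 8}
Number of connected components: 5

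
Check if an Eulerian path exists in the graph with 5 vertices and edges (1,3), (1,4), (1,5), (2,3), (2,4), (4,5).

Step 1: Find the degree of each vertex:
  deg(1) = 3
  deg(2) = 2
  deg(3) = 2
  deg(4) = 3
  deg(5) = 2

Step 2: Count vertices with odd degree:
  Odd-degree vertices: 1, 4 (2 total)

Step 3: Apply Euler's theorem:
  - Eulerian circuit exists iff graph is connected and all vertices have even degree
  - Eulerian path exists iff graph is connected and has 0 or 2 odd-degree vertices

Graph is connected with exactly 2 odd-degree vertices (1, 4).
Eulerian path exists (starting and ending at the odd-degree vertices), but no Eulerian circuit.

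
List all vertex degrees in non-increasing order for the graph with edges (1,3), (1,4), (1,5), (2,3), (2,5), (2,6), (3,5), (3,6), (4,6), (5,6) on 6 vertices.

Step 1: Count edges incident to each vertex:
  deg(1) = 3 (neighbors: 3, 4, 5)
  deg(2) = 3 (neighbors: 3, 5, 6)
  deg(3) = 4 (neighbors: 1, 2, 5, 6)
  deg(4) = 2 (neighbors: 1, 6)
  deg(5) = 4 (neighbors: 1, 2, 3, 6)
  deg(6) = 4 (neighbors: 2, 3, 4, 5)

Step 2: Sort degrees in non-increasing order:
  Degrees: [3, 3, 4, 2, 4, 4] -> sorted: [4, 4, 4, 3, 3, 2]

Degree sequence: [4, 4, 4, 3, 3, 2]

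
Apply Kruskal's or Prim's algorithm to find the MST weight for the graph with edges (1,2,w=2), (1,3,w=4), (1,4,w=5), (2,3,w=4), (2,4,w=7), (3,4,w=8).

Apply Kruskal's algorithm (sort edges by weight, add if no cycle):

Sorted edges by weight:
  (1,2) w=2
  (1,3) w=4
  (2,3) w=4
  (1,4) w=5
  (2,4) w=7
  (3,4) w=8

Add edge (1,2) w=2 -- no cycle. Running total: 2
Add edge (1,3) w=4 -- no cycle. Running total: 6
Skip edge (2,3) w=4 -- would create cycle
Add edge (1,4) w=5 -- no cycle. Running total: 11

MST edges: (1,2,w=2), (1,3,w=4), (1,4,w=5)
Total MST weight: 2 + 4 + 5 = 11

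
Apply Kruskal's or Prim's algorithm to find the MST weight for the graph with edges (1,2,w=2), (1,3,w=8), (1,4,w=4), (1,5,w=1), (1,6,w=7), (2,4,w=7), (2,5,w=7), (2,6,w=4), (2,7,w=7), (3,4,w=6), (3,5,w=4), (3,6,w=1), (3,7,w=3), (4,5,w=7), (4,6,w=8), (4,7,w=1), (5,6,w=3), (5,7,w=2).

Apply Kruskal's algorithm (sort edges by weight, add if no cycle):

Sorted edges by weight:
  (1,5) w=1
  (3,6) w=1
  (4,7) w=1
  (1,2) w=2
  (5,7) w=2
  (3,7) w=3
  (5,6) w=3
  (1,4) w=4
  (2,6) w=4
  (3,5) w=4
  (3,4) w=6
  (1,6) w=7
  (2,7) w=7
  (2,5) w=7
  (2,4) w=7
  (4,5) w=7
  (1,3) w=8
  (4,6) w=8

Add edge (1,5) w=1 -- no cycle. Running total: 1
Add edge (3,6) w=1 -- no cycle. Running total: 2
Add edge (4,7) w=1 -- no cycle. Running total: 3
Add edge (1,2) w=2 -- no cycle. Running total: 5
Add edge (5,7) w=2 -- no cycle. Running total: 7
Add edge (3,7) w=3 -- no cycle. Running total: 10

MST edges: (1,5,w=1), (3,6,w=1), (4,7,w=1), (1,2,w=2), (5,7,w=2), (3,7,w=3)
Total MST weight: 1 + 1 + 1 + 2 + 2 + 3 = 10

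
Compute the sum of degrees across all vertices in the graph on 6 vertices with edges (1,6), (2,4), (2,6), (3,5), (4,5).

Step 1: Count edges incident to each vertex:
  deg(1) = 1 (neighbors: 6)
  deg(2) = 2 (neighbors: 4, 6)
  deg(3) = 1 (neighbors: 5)
  deg(4) = 2 (neighbors: 2, 5)
  deg(5) = 2 (neighbors: 3, 4)
  deg(6) = 2 (neighbors: 1, 2)

Step 2: Sum all degrees:
  1 + 2 + 1 + 2 + 2 + 2 = 10

Verification: sum of degrees = 2 * |E| = 2 * 5 = 10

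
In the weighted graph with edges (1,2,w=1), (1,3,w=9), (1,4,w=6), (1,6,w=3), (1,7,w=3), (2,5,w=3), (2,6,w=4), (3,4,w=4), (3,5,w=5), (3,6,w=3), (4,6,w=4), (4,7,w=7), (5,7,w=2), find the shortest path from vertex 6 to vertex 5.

Step 1: Build adjacency list with weights:
  1: 2(w=1), 3(w=9), 4(w=6), 6(w=3), 7(w=3)
  2: 1(w=1), 5(w=3), 6(w=4)
  3: 1(w=9), 4(w=4), 5(w=5), 6(w=3)
  4: 1(w=6), 3(w=4), 6(w=4), 7(w=7)
  5: 2(w=3), 3(w=5), 7(w=2)
  6: 1(w=3), 2(w=4), 3(w=3), 4(w=4)
  7: 1(w=3), 4(w=7), 5(w=2)

Step 2: Apply Dijkstra's algorithm from vertex 6:
  Visit vertex 6 (distance=0)
    Update dist[1] = 3
    Update dist[2] = 4
    Update dist[3] = 3
    Update dist[4] = 4
  Visit vertex 1 (distance=3)
    Update dist[7] = 6
  Visit vertex 3 (distance=3)
    Update dist[5] = 8
  Visit vertex 2 (distance=4)
    Update dist[5] = 7
  Visit vertex 4 (distance=4)
  Visit vertex 7 (distance=6)
  Visit vertex 5 (distance=7)

Step 3: Shortest path: 6 -> 2 -> 5
Total weight: 4 + 3 = 7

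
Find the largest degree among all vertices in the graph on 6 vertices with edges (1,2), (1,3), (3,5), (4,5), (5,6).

Step 1: Count edges incident to each vertex:
  deg(1) = 2 (neighbors: 2, 3)
  deg(2) = 1 (neighbors: 1)
  deg(3) = 2 (neighbors: 1, 5)
  deg(4) = 1 (neighbors: 5)
  deg(5) = 3 (neighbors: 3, 4, 6)
  deg(6) = 1 (neighbors: 5)

Step 2: Find maximum:
  max(2, 1, 2, 1, 3, 1) = 3 (vertex 5)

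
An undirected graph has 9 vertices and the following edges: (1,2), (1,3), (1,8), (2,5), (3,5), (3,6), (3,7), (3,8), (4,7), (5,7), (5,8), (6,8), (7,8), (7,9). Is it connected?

Step 1: Build adjacency list from edges:
  1: 2, 3, 8
  2: 1, 5
  3: 1, 5, 6, 7, 8
  4: 7
  5: 2, 3, 7, 8
  6: 3, 8
  7: 3, 4, 5, 8, 9
  8: 1, 3, 5, 6, 7
  9: 7

Step 2: Run BFS/DFS from vertex 1:
  Visited: {1, 2, 3, 8, 5, 6, 7, 4, 9}
  Reached 9 of 9 vertices

Step 3: All 9 vertices reached from vertex 1, so the graph is connected.
Answer: Yes, the graph is connected.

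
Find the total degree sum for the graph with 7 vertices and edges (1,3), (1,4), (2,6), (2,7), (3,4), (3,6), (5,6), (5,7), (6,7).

Step 1: Count edges incident to each vertex:
  deg(1) = 2 (neighbors: 3, 4)
  deg(2) = 2 (neighbors: 6, 7)
  deg(3) = 3 (neighbors: 1, 4, 6)
  deg(4) = 2 (neighbors: 1, 3)
  deg(5) = 2 (neighbors: 6, 7)
  deg(6) = 4 (neighbors: 2, 3, 5, 7)
  deg(7) = 3 (neighbors: 2, 5, 6)

Step 2: Sum all degrees:
  2 + 2 + 3 + 2 + 2 + 4 + 3 = 18

Verification: sum of degrees = 2 * |E| = 2 * 9 = 18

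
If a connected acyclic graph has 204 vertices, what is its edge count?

A tree on n vertices always has exactly n - 1 edges.
For n = 204: edges = 204 - 1 = 203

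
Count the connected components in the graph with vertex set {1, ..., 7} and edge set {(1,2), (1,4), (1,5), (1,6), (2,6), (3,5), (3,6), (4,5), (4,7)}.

Step 1: Build adjacency list from edges:
  1: 2, 4, 5, 6
  2: 1, 6
  3: 5, 6
  4: 1, 5, 7
  5: 1, 3, 4
  6: 1, 2, 3
  7: 4

Step 2: Run BFS/DFS from vertex 1:
  Visited: {1, 2, 4, 5, 6, 7, 3}
  Reached 7 of 7 vertices

Step 3: All 7 vertices reached from vertex 1, so the graph is connected.
Number of connected components: 1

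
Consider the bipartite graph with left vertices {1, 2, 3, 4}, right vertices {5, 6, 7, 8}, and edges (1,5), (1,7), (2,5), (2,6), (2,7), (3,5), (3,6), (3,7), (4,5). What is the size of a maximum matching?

Step 1: List the neighbors of each left vertex:
  1: 5, 7
  2: 5, 6, 7
  3: 5, 6, 7
  4: 5

Step 2: Greedily match left vertices, then look for augmenting paths:
  Match 1 -- 5
  Match 2 -- 6
  Match 3 -- 7
  No augmenting path remains.

Step 3: Verify this is maximum:
  Matching has size 3. The vertex set {5, 6, 7} covers every edge and has size 3; any matching has at most one edge per cover vertex, so 3 is maximum (König's theorem).

Maximum matching: {(1,5), (2,6), (3,7)}
Size: 3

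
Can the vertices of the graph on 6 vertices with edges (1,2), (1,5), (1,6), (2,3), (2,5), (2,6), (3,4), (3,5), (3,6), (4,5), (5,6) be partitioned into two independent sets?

Step 1: Attempt 2-coloring using BFS:
  Start at vertex 1, assign color 0
  Color vertex 2 with color 1 (neighbor of 1)
  Color vertex 5 with color 1 (neighbor of 1)
  Color vertex 6 with color 1 (neighbor of 1)
  Color vertex 3 with color 0 (neighbor of 2)

Step 2: Conflict found! Vertices 2 and 5 are adjacent but have the same color.
This means the graph contains an odd cycle.

The graph is NOT bipartite.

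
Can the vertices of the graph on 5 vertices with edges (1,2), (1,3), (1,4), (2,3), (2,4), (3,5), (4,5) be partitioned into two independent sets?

Step 1: Attempt 2-coloring using BFS:
  Start at vertex 1, assign color 0
  Color vertex 2 with color 1 (neighbor of 1)
  Color vertex 3 with color 1 (neighbor of 1)
  Color vertex 4 with color 1 (neighbor of 1)

Step 2: Conflict found! Vertices 2 and 3 are adjacent but have the same color.
This means the graph contains an odd cycle.

The graph is NOT bipartite.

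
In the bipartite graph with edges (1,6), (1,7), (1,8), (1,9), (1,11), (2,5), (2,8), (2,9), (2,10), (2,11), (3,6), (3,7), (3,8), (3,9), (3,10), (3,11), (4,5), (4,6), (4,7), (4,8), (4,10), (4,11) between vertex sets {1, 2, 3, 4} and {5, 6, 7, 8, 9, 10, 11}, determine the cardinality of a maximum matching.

Step 1: List the neighbors of each left vertex:
  1: 6, 7, 8, 9, 11
  2: 5, 8, 9, 10, 11
  3: 6, 7, 8, 9, 10, 11
  4: 5, 6, 7, 8, 10, 11

Step 2: Greedily match left vertices, then look for augmenting paths:
  Match 1 -- 6
  Match 2 -- 5
  Match 3 -- 7
  Match 4 -- 8
  No augmenting path remains.

Step 3: Verify this is maximum:
  Matching size 4 = min(|L|, |R|) = min(4, 7), which is an upper bound, so this matching is maximum.

Maximum matching: {(1,6), (2,5), (3,7), (4,8)}
Size: 4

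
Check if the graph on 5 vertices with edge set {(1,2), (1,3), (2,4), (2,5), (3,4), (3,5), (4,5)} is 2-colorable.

Step 1: Attempt 2-coloring using BFS:
  Start at vertex 1, assign color 0
  Color vertex 2 with color 1 (neighbor of 1)
  Color vertex 3 with color 1 (neighbor of 1)
  Color vertex 4 with color 0 (neighbor of 2)
  Color vertex 5 with color 0 (neighbor of 2)

Step 2: Conflict found! Vertices 4 and 5 are adjacent but have the same color.
This means the graph contains an odd cycle.

The graph is NOT bipartite.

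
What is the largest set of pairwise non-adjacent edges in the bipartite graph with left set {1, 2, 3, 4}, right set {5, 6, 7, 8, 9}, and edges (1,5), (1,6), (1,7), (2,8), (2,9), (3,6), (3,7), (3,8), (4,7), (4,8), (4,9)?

Step 1: List the neighbors of each left vertex:
  1: 5, 6, 7
  2: 8, 9
  3: 6, 7, 8
  4: 7, 8, 9

Step 2: Greedily match left vertices, then look for augmenting paths:
  Match 1 -- 5
  Match 2 -- 8
  Match 3 -- 6
  Match 4 -- 7
  No augmenting path remains.

Step 3: Verify this is maximum:
  Matching size 4 = min(|L|, |R|) = min(4, 5), which is an upper bound, so this matching is maximum.

Maximum matching: {(1,5), (2,8), (3,6), (4,7)}
Size: 4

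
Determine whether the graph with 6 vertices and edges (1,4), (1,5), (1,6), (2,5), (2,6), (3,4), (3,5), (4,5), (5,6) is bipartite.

Step 1: Attempt 2-coloring using BFS:
  Start at vertex 1, assign color 0
  Color vertex 4 with color 1 (neighbor of 1)
  Color vertex 5 with color 1 (neighbor of 1)
  Color vertex 6 with color 1 (neighbor of 1)
  Color vertex 3 with color 0 (neighbor of 4)

Step 2: Conflict found! Vertices 4 and 5 are adjacent but have the same color.
This means the graph contains an odd cycle.

The graph is NOT bipartite.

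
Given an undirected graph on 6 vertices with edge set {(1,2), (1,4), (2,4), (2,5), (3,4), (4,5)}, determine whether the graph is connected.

Step 1: Build adjacency list from edges:
  1: 2, 4
  2: 1, 4, 5
  3: 4
  4: 1, 2, 3, 5
  5: 2, 4
  6: (none)

Step 2: Run BFS/DFS from vertex 1:
  Visited: {1, 2, 4, 5, 3}
  Reached 5 of 6 vertices

Step 3: Only 5 of 6 vertices reached. Graph is disconnected.
Connected components: {1, 2, 3, 4, 5}, {6}
Answer: No, the graph is not connected (2 components).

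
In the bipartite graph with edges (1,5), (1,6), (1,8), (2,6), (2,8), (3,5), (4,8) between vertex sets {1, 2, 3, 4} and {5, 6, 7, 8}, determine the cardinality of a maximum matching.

Step 1: List the neighbors of each left vertex:
  1: 5, 6, 8
  2: 6, 8
  3: 5
  4: 8

Step 2: Greedily match left vertices, then look for augmenting paths:
  Match 1 -- 5
  Match 2 -- 6
  Match 4 -- 8
  No augmenting path remains.

Step 3: Verify this is maximum:
  Matching has size 3. The vertex set {5, 6, 8} covers every edge and has size 3; any matching has at most one edge per cover vertex, so 3 is maximum (König's theorem).

Maximum matching: {(1,5), (2,6), (4,8)}
Size: 3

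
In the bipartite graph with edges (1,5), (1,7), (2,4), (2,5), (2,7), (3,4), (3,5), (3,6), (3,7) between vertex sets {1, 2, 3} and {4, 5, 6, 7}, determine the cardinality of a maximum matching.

Step 1: List the neighbors of each left vertex:
  1: 5, 7
  2: 4, 5, 7
  3: 4, 5, 6, 7

Step 2: Greedily match left vertices, then look for augmenting paths:
  Match 1 -- 5
  Match 2 -- 4
  Match 3 -- 6
  No augmenting path remains.

Step 3: Verify this is maximum:
  Matching size 3 = min(|L|, |R|) = min(3, 4), which is an upper bound, so this matching is maximum.

Maximum matching: {(1,5), (2,4), (3,6)}
Size: 3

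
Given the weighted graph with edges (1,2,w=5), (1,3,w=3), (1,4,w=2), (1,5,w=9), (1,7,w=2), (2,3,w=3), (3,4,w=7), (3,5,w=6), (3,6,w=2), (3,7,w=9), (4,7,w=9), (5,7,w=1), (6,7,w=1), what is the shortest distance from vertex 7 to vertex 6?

Step 1: Build adjacency list with weights:
  1: 2(w=5), 3(w=3), 4(w=2), 5(w=9), 7(w=2)
  2: 1(w=5), 3(w=3)
  3: 1(w=3), 2(w=3), 4(w=7), 5(w=6), 6(w=2), 7(w=9)
  4: 1(w=2), 3(w=7), 7(w=9)
  5: 1(w=9), 3(w=6), 7(w=1)
  6: 3(w=2), 7(w=1)
  7: 1(w=2), 3(w=9), 4(w=9), 5(w=1), 6(w=1)

Step 2: Apply Dijkstra's algorithm from vertex 7:
  Visit vertex 7 (distance=0)
    Update dist[1] = 2
    Update dist[3] = 9
    Update dist[4] = 9
    Update dist[5] = 1
    Update dist[6] = 1
  Visit vertex 5 (distance=1)
    Update dist[3] = 7
  Visit vertex 6 (distance=1)
    Update dist[3] = 3

Step 3: Shortest path: 7 -> 6
Total weight: 1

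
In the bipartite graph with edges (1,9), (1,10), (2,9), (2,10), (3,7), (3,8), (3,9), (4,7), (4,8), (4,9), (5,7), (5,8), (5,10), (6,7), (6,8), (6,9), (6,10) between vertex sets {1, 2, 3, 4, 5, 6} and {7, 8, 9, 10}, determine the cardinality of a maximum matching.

Step 1: List the neighbors of each left vertex:
  1: 9, 10
  2: 9, 10
  3: 7, 8, 9
  4: 7, 8, 9
  5: 7, 8, 10
  6: 7, 8, 9, 10

Step 2: Greedily match left vertices, then look for augmenting paths:
  Match 1 -- 9
  Match 2 -- 10
  Match 3 -- 7
  Match 4 -- 8
  No augmenting path remains.

Step 3: Verify this is maximum:
  Matching size 4 = min(|L|, |R|) = min(6, 4), which is an upper bound, so this matching is maximum.

Maximum matching: {(1,9), (2,10), (3,7), (4,8)}
Size: 4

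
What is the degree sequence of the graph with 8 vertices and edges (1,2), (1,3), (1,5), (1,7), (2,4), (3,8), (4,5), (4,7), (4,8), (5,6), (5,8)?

Step 1: Count edges incident to each vertex:
  deg(1) = 4 (neighbors: 2, 3, 5, 7)
  deg(2) = 2 (neighbors: 1, 4)
  deg(3) = 2 (neighbors: 1, 8)
  deg(4) = 4 (neighbors: 2, 5, 7, 8)
  deg(5) = 4 (neighbors: 1, 4, 6, 8)
  deg(6) = 1 (neighbors: 5)
  deg(7) = 2 (neighbors: 1, 4)
  deg(8) = 3 (neighbors: 3, 4, 5)

Step 2: Sort degrees in non-increasing order:
  Degrees: [4, 2, 2, 4, 4, 1, 2, 3] -> sorted: [4, 4, 4, 3, 2, 2, 2, 1]

Degree sequence: [4, 4, 4, 3, 2, 2, 2, 1]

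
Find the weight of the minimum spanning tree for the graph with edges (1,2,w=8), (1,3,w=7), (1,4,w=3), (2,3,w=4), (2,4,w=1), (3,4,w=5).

Apply Kruskal's algorithm (sort edges by weight, add if no cycle):

Sorted edges by weight:
  (2,4) w=1
  (1,4) w=3
  (2,3) w=4
  (3,4) w=5
  (1,3) w=7
  (1,2) w=8

Add edge (2,4) w=1 -- no cycle. Running total: 1
Add edge (1,4) w=3 -- no cycle. Running total: 4
Add edge (2,3) w=4 -- no cycle. Running total: 8

MST edges: (2,4,w=1), (1,4,w=3), (2,3,w=4)
Total MST weight: 1 + 3 + 4 = 8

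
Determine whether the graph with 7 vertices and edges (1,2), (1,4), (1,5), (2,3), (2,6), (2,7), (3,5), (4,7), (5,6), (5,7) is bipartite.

Step 1: Attempt 2-coloring using BFS:
  Start at vertex 1, assign color 0
  Color vertex 2 with color 1 (neighbor of 1)
  Color vertex 4 with color 1 (neighbor of 1)
  Color vertex 5 with color 1 (neighbor of 1)
  Color vertex 3 with color 0 (neighbor of 2)
  Color vertex 6 with color 0 (neighbor of 2)
  Color vertex 7 with color 0 (neighbor of 2)

Step 2: 2-coloring succeeded. No conflicts found.
  Set A (color 0): {1, 3, 6, 7}
  Set B (color 1): {2, 4, 5}

The graph is bipartite with partition {1, 3, 6, 7}, {2, 4, 5}.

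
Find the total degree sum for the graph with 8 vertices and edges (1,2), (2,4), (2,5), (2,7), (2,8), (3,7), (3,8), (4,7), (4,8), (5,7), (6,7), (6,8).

Step 1: Count edges incident to each vertex:
  deg(1) = 1 (neighbors: 2)
  deg(2) = 5 (neighbors: 1, 4, 5, 7, 8)
  deg(3) = 2 (neighbors: 7, 8)
  deg(4) = 3 (neighbors: 2, 7, 8)
  deg(5) = 2 (neighbors: 2, 7)
  deg(6) = 2 (neighbors: 7, 8)
  deg(7) = 5 (neighbors: 2, 3, 4, 5, 6)
  deg(8) = 4 (neighbors: 2, 3, 4, 6)

Step 2: Sum all degrees:
  1 + 5 + 2 + 3 + 2 + 2 + 5 + 4 = 24

Verification: sum of degrees = 2 * |E| = 2 * 12 = 24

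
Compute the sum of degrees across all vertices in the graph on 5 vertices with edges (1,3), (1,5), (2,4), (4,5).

Step 1: Count edges incident to each vertex:
  deg(1) = 2 (neighbors: 3, 5)
  deg(2) = 1 (neighbors: 4)
  deg(3) = 1 (neighbors: 1)
  deg(4) = 2 (neighbors: 2, 5)
  deg(5) = 2 (neighbors: 1, 4)

Step 2: Sum all degrees:
  2 + 1 + 1 + 2 + 2 = 8

Verification: sum of degrees = 2 * |E| = 2 * 4 = 8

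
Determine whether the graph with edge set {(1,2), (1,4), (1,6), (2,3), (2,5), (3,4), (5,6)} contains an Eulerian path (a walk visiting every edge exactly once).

Step 1: Find the degree of each vertex:
  deg(1) = 3
  deg(2) = 3
  deg(3) = 2
  deg(4) = 2
  deg(5) = 2
  deg(6) = 2

Step 2: Count vertices with odd degree:
  Odd-degree vertices: 1, 2 (2 total)

Step 3: Apply Euler's theorem:
  - Eulerian circuit exists iff graph is connected and all vertices have even degree
  - Eulerian path exists iff graph is connected and has 0 or 2 odd-degree vertices

Graph is connected with exactly 2 odd-degree vertices (1, 2).
Eulerian path exists (starting and ending at the odd-degree vertices), but no Eulerian circuit.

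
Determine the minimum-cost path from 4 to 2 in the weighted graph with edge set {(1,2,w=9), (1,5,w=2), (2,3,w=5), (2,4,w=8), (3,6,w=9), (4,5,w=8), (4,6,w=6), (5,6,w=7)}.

Step 1: Build adjacency list with weights:
  1: 2(w=9), 5(w=2)
  2: 1(w=9), 3(w=5), 4(w=8)
  3: 2(w=5), 6(w=9)
  4: 2(w=8), 5(w=8), 6(w=6)
  5: 1(w=2), 4(w=8), 6(w=7)
  6: 3(w=9), 4(w=6), 5(w=7)

Step 2: Apply Dijkstra's algorithm from vertex 4:
  Visit vertex 4 (distance=0)
    Update dist[2] = 8
    Update dist[5] = 8
    Update dist[6] = 6
  Visit vertex 6 (distance=6)
    Update dist[3] = 15
  Visit vertex 2 (distance=8)
    Update dist[1] = 17
    Update dist[3] = 13

Step 3: Shortest path: 4 -> 2
Total weight: 8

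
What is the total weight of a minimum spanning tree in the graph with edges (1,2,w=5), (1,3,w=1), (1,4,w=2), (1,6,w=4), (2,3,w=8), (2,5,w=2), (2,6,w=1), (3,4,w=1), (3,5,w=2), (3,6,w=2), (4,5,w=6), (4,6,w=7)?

Apply Kruskal's algorithm (sort edges by weight, add if no cycle):

Sorted edges by weight:
  (1,3) w=1
  (2,6) w=1
  (3,4) w=1
  (1,4) w=2
  (2,5) w=2
  (3,6) w=2
  (3,5) w=2
  (1,6) w=4
  (1,2) w=5
  (4,5) w=6
  (4,6) w=7
  (2,3) w=8

Add edge (1,3) w=1 -- no cycle. Running total: 1
Add edge (2,6) w=1 -- no cycle. Running total: 2
Add edge (3,4) w=1 -- no cycle. Running total: 3
Skip edge (1,4) w=2 -- would create cycle
Add edge (2,5) w=2 -- no cycle. Running total: 5
Add edge (3,6) w=2 -- no cycle. Running total: 7

MST edges: (1,3,w=1), (2,6,w=1), (3,4,w=1), (2,5,w=2), (3,6,w=2)
Total MST weight: 1 + 1 + 1 + 2 + 2 = 7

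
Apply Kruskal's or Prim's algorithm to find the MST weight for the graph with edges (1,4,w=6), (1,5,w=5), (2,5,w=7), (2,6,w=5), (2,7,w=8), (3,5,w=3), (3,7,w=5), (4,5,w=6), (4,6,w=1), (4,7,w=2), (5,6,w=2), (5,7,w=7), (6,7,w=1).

Apply Kruskal's algorithm (sort edges by weight, add if no cycle):

Sorted edges by weight:
  (4,6) w=1
  (6,7) w=1
  (4,7) w=2
  (5,6) w=2
  (3,5) w=3
  (1,5) w=5
  (2,6) w=5
  (3,7) w=5
  (1,4) w=6
  (4,5) w=6
  (2,5) w=7
  (5,7) w=7
  (2,7) w=8

Add edge (4,6) w=1 -- no cycle. Running total: 1
Add edge (6,7) w=1 -- no cycle. Running total: 2
Skip edge (4,7) w=2 -- would create cycle
Add edge (5,6) w=2 -- no cycle. Running total: 4
Add edge (3,5) w=3 -- no cycle. Running total: 7
Add edge (1,5) w=5 -- no cycle. Running total: 12
Add edge (2,6) w=5 -- no cycle. Running total: 17

MST edges: (4,6,w=1), (6,7,w=1), (5,6,w=2), (3,5,w=3), (1,5,w=5), (2,6,w=5)
Total MST weight: 1 + 1 + 2 + 3 + 5 + 5 = 17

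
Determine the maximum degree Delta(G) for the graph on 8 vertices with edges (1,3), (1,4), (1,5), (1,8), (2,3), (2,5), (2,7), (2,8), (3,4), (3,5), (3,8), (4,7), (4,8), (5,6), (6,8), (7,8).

Step 1: Count edges incident to each vertex:
  deg(1) = 4 (neighbors: 3, 4, 5, 8)
  deg(2) = 4 (neighbors: 3, 5, 7, 8)
  deg(3) = 5 (neighbors: 1, 2, 4, 5, 8)
  deg(4) = 4 (neighbors: 1, 3, 7, 8)
  deg(5) = 4 (neighbors: 1, 2, 3, 6)
  deg(6) = 2 (neighbors: 5, 8)
  deg(7) = 3 (neighbors: 2, 4, 8)
  deg(8) = 6 (neighbors: 1, 2, 3, 4, 6, 7)

Step 2: Find maximum:
  max(4, 4, 5, 4, 4, 2, 3, 6) = 6 (vertex 8)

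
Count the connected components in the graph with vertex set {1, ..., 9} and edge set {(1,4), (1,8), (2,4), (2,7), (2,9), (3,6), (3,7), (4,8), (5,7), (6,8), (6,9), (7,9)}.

Step 1: Build adjacency list from edges:
  1: 4, 8
  2: 4, 7, 9
  3: 6, 7
  4: 1, 2, 8
  5: 7
  6: 3, 8, 9
  7: 2, 3, 5, 9
  8: 1, 4, 6
  9: 2, 6, 7

Step 2: Run BFS/DFS from vertex 1:
  Visited: {1, 4, 8, 2, 6, 7, 9, 3, 5}
  Reached 9 of 9 vertices

Step 3: All 9 vertices reached from vertex 1, so the graph is connected.
Number of connected components: 1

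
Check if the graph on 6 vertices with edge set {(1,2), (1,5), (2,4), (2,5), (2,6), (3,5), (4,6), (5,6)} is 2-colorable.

Step 1: Attempt 2-coloring using BFS:
  Start at vertex 1, assign color 0
  Color vertex 2 with color 1 (neighbor of 1)
  Color vertex 5 with color 1 (neighbor of 1)
  Color vertex 4 with color 0 (neighbor of 2)

Step 2: Conflict found! Vertices 2 and 5 are adjacent but have the same color.
This means the graph contains an odd cycle.

The graph is NOT bipartite.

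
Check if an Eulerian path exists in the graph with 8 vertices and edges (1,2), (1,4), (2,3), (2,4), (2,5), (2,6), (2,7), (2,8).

Step 1: Find the degree of each vertex:
  deg(1) = 2
  deg(2) = 7
  deg(3) = 1
  deg(4) = 2
  deg(5) = 1
  deg(6) = 1
  deg(7) = 1
  deg(8) = 1

Step 2: Count vertices with odd degree:
  Odd-degree vertices: 2, 3, 5, 6, 7, 8 (6 total)

Step 3: Apply Euler's theorem:
  - Eulerian circuit exists iff graph is connected and all vertices have even degree
  - Eulerian path exists iff graph is connected and has 0 or 2 odd-degree vertices

Graph has 6 odd-degree vertices (need 0 or 2).
Neither Eulerian path nor Eulerian circuit exists.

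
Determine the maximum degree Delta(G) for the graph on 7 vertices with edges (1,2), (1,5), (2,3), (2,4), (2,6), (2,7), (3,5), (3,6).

Step 1: Count edges incident to each vertex:
  deg(1) = 2 (neighbors: 2, 5)
  deg(2) = 5 (neighbors: 1, 3, 4, 6, 7)
  deg(3) = 3 (neighbors: 2, 5, 6)
  deg(4) = 1 (neighbors: 2)
  deg(5) = 2 (neighbors: 1, 3)
  deg(6) = 2 (neighbors: 2, 3)
  deg(7) = 1 (neighbors: 2)

Step 2: Find maximum:
  max(2, 5, 3, 1, 2, 2, 1) = 5 (vertex 2)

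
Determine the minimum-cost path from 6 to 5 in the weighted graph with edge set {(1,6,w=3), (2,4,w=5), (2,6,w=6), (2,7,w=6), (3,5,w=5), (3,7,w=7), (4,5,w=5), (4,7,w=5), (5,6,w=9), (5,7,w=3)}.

Step 1: Build adjacency list with weights:
  1: 6(w=3)
  2: 4(w=5), 6(w=6), 7(w=6)
  3: 5(w=5), 7(w=7)
  4: 2(w=5), 5(w=5), 7(w=5)
  5: 3(w=5), 4(w=5), 6(w=9), 7(w=3)
  6: 1(w=3), 2(w=6), 5(w=9)
  7: 2(w=6), 3(w=7), 4(w=5), 5(w=3)

Step 2: Apply Dijkstra's algorithm from vertex 6:
  Visit vertex 6 (distance=0)
    Update dist[1] = 3
    Update dist[2] = 6
    Update dist[5] = 9
  Visit vertex 1 (distance=3)
  Visit vertex 2 (distance=6)
    Update dist[4] = 11
    Update dist[7] = 12
  Visit vertex 5 (distance=9)
    Update dist[3] = 14

Step 3: Shortest path: 6 -> 5
Total weight: 9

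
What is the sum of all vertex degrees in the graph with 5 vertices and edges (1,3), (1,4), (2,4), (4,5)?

Step 1: Count edges incident to each vertex:
  deg(1) = 2 (neighbors: 3, 4)
  deg(2) = 1 (neighbors: 4)
  deg(3) = 1 (neighbors: 1)
  deg(4) = 3 (neighbors: 1, 2, 5)
  deg(5) = 1 (neighbors: 4)

Step 2: Sum all degrees:
  2 + 1 + 1 + 3 + 1 = 8

Verification: sum of degrees = 2 * |E| = 2 * 4 = 8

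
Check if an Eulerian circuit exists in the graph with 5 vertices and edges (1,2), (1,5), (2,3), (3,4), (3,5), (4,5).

Step 1: Find the degree of each vertex:
  deg(1) = 2
  deg(2) = 2
  deg(3) = 3
  deg(4) = 2
  deg(5) = 3

Step 2: Count vertices with odd degree:
  Odd-degree vertices: 3, 5 (2 total)

Step 3: Apply Euler's theorem:
  - Eulerian circuit exists iff graph is connected and all vertices have even degree
  - Eulerian path exists iff graph is connected and has 0 or 2 odd-degree vertices

Graph is connected with exactly 2 odd-degree vertices (3, 5).
Eulerian path exists (starting and ending at the odd-degree vertices), but no Eulerian circuit.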